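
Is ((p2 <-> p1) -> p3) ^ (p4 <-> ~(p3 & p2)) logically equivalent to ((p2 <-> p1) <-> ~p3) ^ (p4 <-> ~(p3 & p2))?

not equivalent

p1  p2  p3  p4  |  φ  ψ
T   T   T   T   |  T  F
T   T   T   F   |  F  T
T   T   F   T   |  T  F
T   T   F   F   |  F  T
T   F   T   T   |  F  F
T   F   T   F   |  T  T
T   F   F   T   |  F  T
T   F   F   F   |  T  F
F   T   T   T   |  T  T
F   T   T   F   |  F  F
F   T   F   T   |  F  T
F   T   F   F   |  T  F
F   F   T   T   |  F  T
F   F   T   F   |  T  F
F   F   F   T   |  T  F
F   F   F   F   |  F  T
The columns differ at p1=T, p2=T, p3=T, p4=T (φ=T, ψ=F), so they are not equivalent.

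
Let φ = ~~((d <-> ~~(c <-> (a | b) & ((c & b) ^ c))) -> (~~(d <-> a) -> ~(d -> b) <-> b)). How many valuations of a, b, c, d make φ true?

11

a  b  c  d     (a | b)  (c & b)  ((c & b) ^ c)  ((a | b) & ((c & b) ^ c))  (d <-> a)  ~(d <-> a)  ~~(d <-> a)  (d -> b)  ~(d -> b)  (~~(d <-> a) -> ~(d -> b))  φ
T  T  T  T        T        T           F                    F                  T          F            T          T          F                  F               T
T  T  T  F        T        T           F                    F                  F          T            F          T          F                  T               T
T  T  F  T        T        F           F                    F                  T          F            T          T          F                  F               F
T  T  F  F        T        F           F                    F                  F          T            F          T          F                  T               T
T  F  T  T        T        F           T                    T                  T          F            T          F          T                  T               F
T  F  T  F        T        F           T                    T                  F          T            F          T          F                  T               T
T  F  F  T        T        F           F                    F                  T          F            T          F          T                  T               F
T  F  F  F        T        F           F                    F                  F          T            F          T          F                  T               T
F  T  T  T        T        T           F                    F                  F          T            F          T          F                  T               T
F  T  T  F        T        T           F                    F                  T          F            T          T          F                  F               F
F  T  F  T        T        F           F                    F                  F          T            F          T          F                  T               T
F  T  F  F        T        F           F                    F                  T          F            T          T          F                  F               T
F  F  T  T        F        F           T                    F                  F          T            F          F          T                  T               T
F  F  T  F        F        F           T                    F                  T          F            T          T          F                  F               T
F  F  F  T        F        F           F                    F                  F          T            F          F          T                  T               F
F  F  F  F        F        F           F                    F                  T          F            T          T          F                  F               T
The formula is true on 11 of the 16 rows.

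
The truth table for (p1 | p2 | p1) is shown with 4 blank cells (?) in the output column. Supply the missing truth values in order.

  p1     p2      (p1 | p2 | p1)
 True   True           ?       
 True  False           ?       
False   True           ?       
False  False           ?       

Row p1=True, p2=True: (p1 | p2 | p1) = True.
Row p1=True, p2=False: (p1 | p2 | p1) = True.
Row p1=False, p2=True: (p1 | p2 | p1) = True.
Row p1=False, p2=False: (p1 | p2 | p1) = False.

True, True, True, False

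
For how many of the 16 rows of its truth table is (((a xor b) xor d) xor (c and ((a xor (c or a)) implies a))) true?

a  b  c  d  |  φ
T  T  T  T  |  F
T  T  T  F  |  T
T  T  F  T  |  T
T  T  F  F  |  F
T  F  T  T  |  T
T  F  T  F  |  F
T  F  F  T  |  F
T  F  F  F  |  T
F  T  T  T  |  F
F  T  T  F  |  T
F  T  F  T  |  F
F  T  F  F  |  T
F  F  T  T  |  T
F  F  T  F  |  F
F  F  F  T  |  T
F  F  F  F  |  F
The formula is true on 8 of the 16 rows.

8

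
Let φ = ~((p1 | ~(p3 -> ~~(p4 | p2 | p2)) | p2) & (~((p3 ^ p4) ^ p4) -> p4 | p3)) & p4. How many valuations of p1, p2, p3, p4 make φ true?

2

p1  p2  p3  p4  |  φ
T   T   T   T   |  F
T   T   T   F   |  F
T   T   F   T   |  F
T   T   F   F   |  F
T   F   T   T   |  F
T   F   T   F   |  F
T   F   F   T   |  F
T   F   F   F   |  F
F   T   T   T   |  F
F   T   T   F   |  F
F   T   F   T   |  F
F   T   F   F   |  F
F   F   T   T   |  T
F   F   T   F   |  F
F   F   F   T   |  T
F   F   F   F   |  F
The formula is true on 2 of the 16 rows.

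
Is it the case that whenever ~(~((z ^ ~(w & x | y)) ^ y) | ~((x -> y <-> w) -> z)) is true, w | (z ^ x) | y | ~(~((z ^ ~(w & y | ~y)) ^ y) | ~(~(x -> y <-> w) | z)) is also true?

no

x | y | z | w | φ | ψ
- | - | - | - | - | -
T | T | T | T | F | T
T | T | T | F | F | T
T | T | F | T | F | T
T | T | F | F | T | T
T | F | T | T | T | T
T | F | T | F | F | T
T | F | F | T | F | T
T | F | F | F | F | T
F | T | T | T | F | T
F | T | T | F | F | T
F | T | F | T | F | T
F | T | F | F | T | T
F | F | T | T | F | T
F | F | T | F | F | T
F | F | F | T | F | T
F | F | F | F | T | F
At x=F, y=F, z=F, w=F we have φ true but ψ false, so φ does not entail ψ.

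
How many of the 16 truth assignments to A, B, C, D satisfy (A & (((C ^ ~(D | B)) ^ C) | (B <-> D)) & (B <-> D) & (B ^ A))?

A  B  C  D  |  φ
T  T  T  T  |  F
T  T  T  F  |  F
T  T  F  T  |  F
T  T  F  F  |  F
T  F  T  T  |  F
T  F  T  F  |  T
T  F  F  T  |  F
T  F  F  F  |  T
F  T  T  T  |  F
F  T  T  F  |  F
F  T  F  T  |  F
F  T  F  F  |  F
F  F  T  T  |  F
F  F  T  F  |  F
F  F  F  T  |  F
F  F  F  F  |  F
The formula is true on 2 of the 16 rows.

2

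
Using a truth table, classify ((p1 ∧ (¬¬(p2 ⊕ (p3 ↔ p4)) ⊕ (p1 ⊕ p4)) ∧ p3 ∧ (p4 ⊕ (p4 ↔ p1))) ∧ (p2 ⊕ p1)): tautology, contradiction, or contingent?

p1 | p2 | p3 | p4 | φ
-- | -- | -- | -- | -
1  | 1  | 1  | 1  | 0
1  | 1  | 1  | 0  | 0
1  | 1  | 0  | 1  | 0
1  | 1  | 0  | 0  | 0
1  | 0  | 1  | 1  | 0
1  | 0  | 1  | 0  | 0
1  | 0  | 0  | 1  | 0
1  | 0  | 0  | 0  | 0
0  | 1  | 1  | 1  | 0
0  | 1  | 1  | 0  | 0
0  | 1  | 0  | 1  | 0
0  | 1  | 0  | 0  | 0
0  | 0  | 1  | 1  | 0
0  | 0  | 1  | 0  | 0
0  | 0  | 0  | 1  | 0
0  | 0  | 0  | 0  | 0
Every row is 0, so the formula is a contradiction.

contradiction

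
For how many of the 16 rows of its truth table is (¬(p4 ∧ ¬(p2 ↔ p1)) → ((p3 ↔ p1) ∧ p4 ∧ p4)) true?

p1 | p2 | p3 | p4 || (p2 ↔ p1) | ¬(p2 ↔ p1) | (p4 ∧ ¬(p2 ↔ p1)) | ¬(p4 ∧ ¬(p2 ↔ p1)) | (p3 ↔ p1) | ((p3 ↔ p1) ∧ p4 ∧ p4) | φ
F  | F  | F  | F  ||     T     |     F      |         F         |         T          |     T     |           F           | F
F  | F  | F  | T  ||     T     |     F      |         F         |         T          |     T     |           T           | T
F  | F  | T  | F  ||     T     |     F      |         F         |         T          |     F     |           F           | F
F  | F  | T  | T  ||     T     |     F      |         F         |         T          |     F     |           F           | F
F  | T  | F  | F  ||     F     |     T      |         F         |         T          |     T     |           F           | F
F  | T  | F  | T  ||     F     |     T      |         T         |         F          |     T     |           T           | T
F  | T  | T  | F  ||     F     |     T      |         F         |         T          |     F     |           F           | F
F  | T  | T  | T  ||     F     |     T      |         T         |         F          |     F     |           F           | T
T  | F  | F  | F  ||     F     |     T      |         F         |         T          |     F     |           F           | F
T  | F  | F  | T  ||     F     |     T      |         T         |         F          |     F     |           F           | T
T  | F  | T  | F  ||     F     |     T      |         F         |         T          |     T     |           F           | F
T  | F  | T  | T  ||     F     |     T      |         T         |         F          |     T     |           T           | T
T  | T  | F  | F  ||     T     |     F      |         F         |         T          |     F     |           F           | F
T  | T  | F  | T  ||     T     |     F      |         F         |         T          |     F     |           F           | F
T  | T  | T  | F  ||     T     |     F      |         F         |         T          |     T     |           F           | F
T  | T  | T  | T  ||     T     |     F      |         F         |         T          |     T     |           T           | T
The formula is true on 6 of the 16 rows.

6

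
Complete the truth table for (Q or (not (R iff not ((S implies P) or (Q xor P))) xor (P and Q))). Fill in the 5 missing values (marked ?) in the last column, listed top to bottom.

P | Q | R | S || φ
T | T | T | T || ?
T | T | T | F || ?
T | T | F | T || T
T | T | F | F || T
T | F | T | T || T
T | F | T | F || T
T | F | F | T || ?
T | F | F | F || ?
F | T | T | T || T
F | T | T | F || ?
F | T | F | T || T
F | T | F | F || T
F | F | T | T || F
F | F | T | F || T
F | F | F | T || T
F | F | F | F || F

T, T, F, F, T

Row P=T, Q=T, R=T, S=T: (not (R iff not ((S implies P) or (Q xor P))) xor (P and Q)) = F, so the formula = T.
Row P=T, Q=T, R=T, S=F: (not (R iff not ((S implies P) or (Q xor P))) xor (P and Q)) = F, so the formula = T.
Row P=T, Q=F, R=F, S=T: (not (R iff not ((S implies P) or (Q xor P))) xor (P and Q)) = F, so the formula = F.
Row P=T, Q=F, R=F, S=F: (not (R iff not ((S implies P) or (Q xor P))) xor (P and Q)) = F, so the formula = F.
Row P=F, Q=T, R=T, S=F: (not (R iff not ((S implies P) or (Q xor P))) xor (P and Q)) = T, so the formula = T.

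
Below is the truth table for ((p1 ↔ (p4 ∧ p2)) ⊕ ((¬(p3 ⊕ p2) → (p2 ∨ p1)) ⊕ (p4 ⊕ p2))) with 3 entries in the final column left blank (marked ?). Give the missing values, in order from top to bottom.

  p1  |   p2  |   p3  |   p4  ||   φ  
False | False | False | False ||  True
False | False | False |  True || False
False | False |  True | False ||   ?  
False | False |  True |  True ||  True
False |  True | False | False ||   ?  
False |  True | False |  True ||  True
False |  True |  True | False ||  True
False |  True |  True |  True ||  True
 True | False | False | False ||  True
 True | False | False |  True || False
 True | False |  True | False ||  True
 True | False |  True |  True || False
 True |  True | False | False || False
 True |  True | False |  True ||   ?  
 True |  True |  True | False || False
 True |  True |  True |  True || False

Row p1=False, p2=False, p3=True, p4=False: (p1 ↔ (p4 ∧ p2)) = True, ((¬(p3 ⊕ p2) → (p2 ∨ p1)) ⊕ (p4 ⊕ p2)) = True, so the formula = False.
Row p1=False, p2=True, p3=False, p4=False: (p1 ↔ (p4 ∧ p2)) = True, ((¬(p3 ⊕ p2) → (p2 ∨ p1)) ⊕ (p4 ⊕ p2)) = False, so the formula = True.
Row p1=True, p2=True, p3=False, p4=True: (p1 ↔ (p4 ∧ p2)) = True, ((¬(p3 ⊕ p2) → (p2 ∨ p1)) ⊕ (p4 ⊕ p2)) = True, so the formula = False.

False, True, False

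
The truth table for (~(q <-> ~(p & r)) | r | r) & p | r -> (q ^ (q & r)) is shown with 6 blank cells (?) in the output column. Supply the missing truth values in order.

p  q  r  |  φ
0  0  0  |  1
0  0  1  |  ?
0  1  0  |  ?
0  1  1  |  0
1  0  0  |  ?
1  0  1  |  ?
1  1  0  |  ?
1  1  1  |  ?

Row p=0, q=0, r=1: ((~(q <-> ~(p & r)) | r | r) & p | r) = 1, (q ^ (q & r)) = 0, so the formula = 0.
Row p=0, q=1, r=0: ((~(q <-> ~(p & r)) | r | r) & p | r) = 0, (q ^ (q & r)) = 1, so the formula = 1.
Row p=1, q=0, r=0: ((~(q <-> ~(p & r)) | r | r) & p | r) = 1, (q ^ (q & r)) = 0, so the formula = 0.
Row p=1, q=0, r=1: ((~(q <-> ~(p & r)) | r | r) & p | r) = 1, (q ^ (q & r)) = 0, so the formula = 0.
Row p=1, q=1, r=0: ((~(q <-> ~(p & r)) | r | r) & p | r) = 0, (q ^ (q & r)) = 1, so the formula = 1.
Row p=1, q=1, r=1: ((~(q <-> ~(p & r)) | r | r) & p | r) = 1, (q ^ (q & r)) = 0, so the formula = 0.

0, 1, 0, 0, 1, 0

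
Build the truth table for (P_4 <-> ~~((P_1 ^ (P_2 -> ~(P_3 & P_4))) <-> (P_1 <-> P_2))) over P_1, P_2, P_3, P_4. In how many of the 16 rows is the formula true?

 P_1  |  P_2  |  P_3  |  P_4  ||   φ  
False | False | False | False || False
False | False | False |  True ||  True
False | False |  True | False || False
False | False |  True |  True ||  True
False |  True | False | False ||  True
False |  True | False |  True || False
False |  True |  True | False ||  True
False |  True |  True |  True ||  True
 True | False | False | False || False
 True | False | False |  True ||  True
 True | False |  True | False || False
 True | False |  True |  True ||  True
 True |  True | False | False ||  True
 True |  True | False |  True || False
 True |  True |  True | False ||  True
 True |  True |  True |  True ||  True
The formula is true on 10 of the 16 rows.

10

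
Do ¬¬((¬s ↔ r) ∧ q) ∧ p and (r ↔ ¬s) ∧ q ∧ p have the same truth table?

p | q | r | s || φ | ψ
T | T | T | T || F | F
T | T | T | F || T | T
T | T | F | T || T | T
T | T | F | F || F | F
T | F | T | T || F | F
T | F | T | F || F | F
T | F | F | T || F | F
T | F | F | F || F | F
F | T | T | T || F | F
F | T | T | F || F | F
F | T | F | T || F | F
F | T | F | F || F | F
F | F | T | T || F | F
F | F | T | F || F | F
F | F | F | T || F | F
F | F | F | F || F | F
The columns for φ and ψ agree on every row, so they are logically equivalent.

equivalent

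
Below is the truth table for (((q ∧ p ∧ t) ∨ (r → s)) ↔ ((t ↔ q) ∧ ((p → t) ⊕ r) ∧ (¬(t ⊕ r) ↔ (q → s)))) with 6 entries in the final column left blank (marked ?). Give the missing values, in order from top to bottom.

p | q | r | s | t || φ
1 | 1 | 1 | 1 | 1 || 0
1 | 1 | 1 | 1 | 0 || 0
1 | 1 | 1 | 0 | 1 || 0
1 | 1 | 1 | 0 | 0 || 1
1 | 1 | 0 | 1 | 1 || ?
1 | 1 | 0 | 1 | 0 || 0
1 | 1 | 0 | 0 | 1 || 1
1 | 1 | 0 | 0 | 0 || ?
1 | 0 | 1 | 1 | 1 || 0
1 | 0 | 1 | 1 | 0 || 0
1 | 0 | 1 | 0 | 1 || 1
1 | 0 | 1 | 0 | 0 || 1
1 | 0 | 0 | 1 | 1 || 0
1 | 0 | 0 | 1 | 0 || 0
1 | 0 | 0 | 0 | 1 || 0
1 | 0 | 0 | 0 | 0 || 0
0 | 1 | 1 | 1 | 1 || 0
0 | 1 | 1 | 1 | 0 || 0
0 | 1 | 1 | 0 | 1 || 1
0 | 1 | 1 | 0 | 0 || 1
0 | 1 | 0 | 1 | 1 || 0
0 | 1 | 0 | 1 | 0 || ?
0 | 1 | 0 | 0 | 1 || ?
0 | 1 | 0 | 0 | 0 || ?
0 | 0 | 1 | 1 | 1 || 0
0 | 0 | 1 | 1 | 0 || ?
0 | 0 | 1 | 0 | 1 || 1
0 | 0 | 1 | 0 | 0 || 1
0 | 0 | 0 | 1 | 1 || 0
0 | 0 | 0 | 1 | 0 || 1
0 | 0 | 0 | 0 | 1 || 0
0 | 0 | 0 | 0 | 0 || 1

Row p=1, q=1, r=0, s=1, t=1: ((q ∧ p ∧ t) ∨ (r → s)) = 1, ((t ↔ q) ∧ ((p → t) ⊕ r) ∧ (¬(t ⊕ r) ↔ (q → s))) = 0, so the formula = 0.
Row p=1, q=1, r=0, s=0, t=0: ((q ∧ p ∧ t) ∨ (r → s)) = 1, ((t ↔ q) ∧ ((p → t) ⊕ r) ∧ (¬(t ⊕ r) ↔ (q → s))) = 0, so the formula = 0.
Row p=0, q=1, r=0, s=1, t=0: ((q ∧ p ∧ t) ∨ (r → s)) = 1, ((t ↔ q) ∧ ((p → t) ⊕ r) ∧ (¬(t ⊕ r) ↔ (q → s))) = 0, so the formula = 0.
Row p=0, q=1, r=0, s=0, t=1: ((q ∧ p ∧ t) ∨ (r → s)) = 1, ((t ↔ q) ∧ ((p → t) ⊕ r) ∧ (¬(t ⊕ r) ↔ (q → s))) = 1, so the formula = 1.
Row p=0, q=1, r=0, s=0, t=0: ((q ∧ p ∧ t) ∨ (r → s)) = 1, ((t ↔ q) ∧ ((p → t) ⊕ r) ∧ (¬(t ⊕ r) ↔ (q → s))) = 0, so the formula = 0.
Row p=0, q=0, r=1, s=1, t=0: ((q ∧ p ∧ t) ∨ (r → s)) = 1, ((t ↔ q) ∧ ((p → t) ⊕ r) ∧ (¬(t ⊕ r) ↔ (q → s))) = 0, so the formula = 0.

0, 0, 0, 1, 0, 0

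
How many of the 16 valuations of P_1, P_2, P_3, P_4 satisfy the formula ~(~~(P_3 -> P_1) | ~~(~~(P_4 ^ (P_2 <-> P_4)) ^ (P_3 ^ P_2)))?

P_1 | P_2 | P_3 | P_4 | φ
--- | --- | --- | --- | -
 T  |  T  |  T  |  T  | F
 T  |  T  |  T  |  F  | F
 T  |  T  |  F  |  T  | F
 T  |  T  |  F  |  F  | F
 T  |  F  |  T  |  T  | F
 T  |  F  |  T  |  F  | F
 T  |  F  |  F  |  T  | F
 T  |  F  |  F  |  F  | F
 F  |  T  |  T  |  T  | T
 F  |  T  |  T  |  F  | T
 F  |  T  |  F  |  T  | F
 F  |  T  |  F  |  F  | F
 F  |  F  |  T  |  T  | T
 F  |  F  |  T  |  F  | T
 F  |  F  |  F  |  T  | F
 F  |  F  |  F  |  F  | F
The formula is true on 4 of the 16 rows.

4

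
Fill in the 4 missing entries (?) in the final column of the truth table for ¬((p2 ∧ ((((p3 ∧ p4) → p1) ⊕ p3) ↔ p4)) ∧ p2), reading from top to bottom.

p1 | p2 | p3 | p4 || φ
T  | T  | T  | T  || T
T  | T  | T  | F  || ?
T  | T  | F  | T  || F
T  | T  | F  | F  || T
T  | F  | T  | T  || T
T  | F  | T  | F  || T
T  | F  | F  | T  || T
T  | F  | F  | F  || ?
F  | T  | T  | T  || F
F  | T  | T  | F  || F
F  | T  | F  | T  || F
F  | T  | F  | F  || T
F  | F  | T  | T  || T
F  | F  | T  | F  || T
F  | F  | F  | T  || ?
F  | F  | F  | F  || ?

Row p1=T, p2=T, p3=T, p4=F: (p2 ∧ ((((p3 ∧ p4) → p1) ⊕ p3) ↔ p4)) = T, ((p2 ∧ ((((p3 ∧ p4) → p1) ⊕ p3) ↔ p4)) ∧ p2) = T, so the formula = F.
Row p1=T, p2=F, p3=F, p4=F: (p2 ∧ ((((p3 ∧ p4) → p1) ⊕ p3) ↔ p4)) = F, ((p2 ∧ ((((p3 ∧ p4) → p1) ⊕ p3) ↔ p4)) ∧ p2) = F, so the formula = T.
Row p1=F, p2=F, p3=F, p4=T: (p2 ∧ ((((p3 ∧ p4) → p1) ⊕ p3) ↔ p4)) = F, ((p2 ∧ ((((p3 ∧ p4) → p1) ⊕ p3) ↔ p4)) ∧ p2) = F, so the formula = T.
Row p1=F, p2=F, p3=F, p4=F: (p2 ∧ ((((p3 ∧ p4) → p1) ⊕ p3) ↔ p4)) = F, ((p2 ∧ ((((p3 ∧ p4) → p1) ⊕ p3) ↔ p4)) ∧ p2) = F, so the formula = T.

F, T, T, T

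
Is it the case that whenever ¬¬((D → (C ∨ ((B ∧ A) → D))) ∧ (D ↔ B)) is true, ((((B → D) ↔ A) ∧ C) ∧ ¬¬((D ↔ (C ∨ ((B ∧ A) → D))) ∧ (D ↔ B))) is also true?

no

  A   |   B   |   C   |   D   ||   φ   |   ψ  
 True |  True |  True |  True ||  True |  True
 True |  True |  True | False || False | False
 True |  True | False |  True ||  True | False
 True |  True | False | False || False | False
 True | False |  True |  True || False | False
 True | False |  True | False ||  True | False
 True | False | False |  True || False | False
 True | False | False | False ||  True | False
False |  True |  True |  True ||  True | False
False |  True |  True | False || False | False
False |  True | False |  True ||  True | False
False |  True | False | False || False | False
False | False |  True |  True || False | False
False | False |  True | False ||  True | False
False | False | False |  True || False | False
False | False | False | False ||  True | False
At A=True, B=True, C=False, D=True we have φ true but ψ false, so φ does not entail ψ.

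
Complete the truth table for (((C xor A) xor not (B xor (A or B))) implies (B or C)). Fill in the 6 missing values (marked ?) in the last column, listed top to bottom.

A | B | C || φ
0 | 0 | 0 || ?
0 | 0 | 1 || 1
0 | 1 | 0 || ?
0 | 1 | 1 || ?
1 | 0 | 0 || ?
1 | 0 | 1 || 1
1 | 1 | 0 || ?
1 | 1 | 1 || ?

0, 1, 1, 0, 1, 1

Row A=0, B=0, C=0: ((C xor A) xor not (B xor (A or B))) = 1, (B or C) = 0, so the formula = 0.
Row A=0, B=1, C=0: ((C xor A) xor not (B xor (A or B))) = 1, (B or C) = 1, so the formula = 1.
Row A=0, B=1, C=1: ((C xor A) xor not (B xor (A or B))) = 0, (B or C) = 1, so the formula = 1.
Row A=1, B=0, C=0: ((C xor A) xor not (B xor (A or B))) = 1, (B or C) = 0, so the formula = 0.
Row A=1, B=1, C=0: ((C xor A) xor not (B xor (A or B))) = 0, (B or C) = 1, so the formula = 1.
Row A=1, B=1, C=1: ((C xor A) xor not (B xor (A or B))) = 1, (B or C) = 1, so the formula = 1.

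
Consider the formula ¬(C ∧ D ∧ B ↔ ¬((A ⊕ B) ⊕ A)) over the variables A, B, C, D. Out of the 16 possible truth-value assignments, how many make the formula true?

10

A  B  C  D  |  ¬(((C ∧ D) ∧ B) ↔ ¬((A ⊕ B) ⊕ A))
F  F  F  F  |                  T                
F  F  F  T  |                  T                
F  F  T  F  |                  T                
F  F  T  T  |                  T                
F  T  F  F  |                  F                
F  T  F  T  |                  F                
F  T  T  F  |                  F                
F  T  T  T  |                  T                
T  F  F  F  |                  T                
T  F  F  T  |                  T                
T  F  T  F  |                  T                
T  F  T  T  |                  T                
T  T  F  F  |                  F                
T  T  F  T  |                  F                
T  T  T  F  |                  F                
T  T  T  T  |                  T                
The formula is true on 10 of the 16 rows.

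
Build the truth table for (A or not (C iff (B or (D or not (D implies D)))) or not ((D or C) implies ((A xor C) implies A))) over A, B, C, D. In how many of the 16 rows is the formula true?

15

  A   |   B   |   C   |   D   ||   φ  
 True |  True |  True |  True ||  True
 True |  True |  True | False ||  True
 True |  True | False |  True ||  True
 True |  True | False | False ||  True
 True | False |  True |  True ||  True
 True | False |  True | False ||  True
 True | False | False |  True ||  True
 True | False | False | False ||  True
False |  True |  True |  True ||  True
False |  True |  True | False ||  True
False |  True | False |  True ||  True
False |  True | False | False ||  True
False | False |  True |  True ||  True
False | False |  True | False ||  True
False | False | False |  True ||  True
False | False | False | False || False
The formula is true on 15 of the 16 rows.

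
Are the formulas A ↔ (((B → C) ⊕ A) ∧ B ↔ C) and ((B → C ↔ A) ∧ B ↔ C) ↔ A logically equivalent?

A | B | C | φ | ψ
- | - | - | - | -
T | T | T | F | T
T | T | F | F | T
T | F | T | F | F
T | F | F | T | T
F | T | T | F | T
F | T | F | F | T
F | F | T | T | T
F | F | F | F | F
The columns differ at A=T, B=T, C=T (φ=F, ψ=T), so they are not equivalent.

not equivalent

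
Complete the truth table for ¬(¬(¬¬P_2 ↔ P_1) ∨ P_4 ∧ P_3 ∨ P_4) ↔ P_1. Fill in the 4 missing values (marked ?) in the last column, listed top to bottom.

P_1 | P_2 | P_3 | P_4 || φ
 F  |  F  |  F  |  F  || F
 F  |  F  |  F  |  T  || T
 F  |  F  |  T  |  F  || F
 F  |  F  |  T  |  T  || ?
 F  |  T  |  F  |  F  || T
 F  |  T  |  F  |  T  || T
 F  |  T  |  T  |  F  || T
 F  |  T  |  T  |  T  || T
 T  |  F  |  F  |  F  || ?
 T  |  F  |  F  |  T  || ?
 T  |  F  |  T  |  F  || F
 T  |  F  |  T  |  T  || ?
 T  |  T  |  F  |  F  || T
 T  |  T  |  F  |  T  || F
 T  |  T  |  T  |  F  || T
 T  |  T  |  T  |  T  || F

T, F, F, F

Row P_1=F, P_2=F, P_3=T, P_4=T: ¬(¬(¬¬P_2 ↔ P_1) ∨ P_4 ∧ P_3 ∨ P_4) = F, so the formula = T.
Row P_1=T, P_2=F, P_3=F, P_4=F: ¬(¬(¬¬P_2 ↔ P_1) ∨ P_4 ∧ P_3 ∨ P_4) = F, so the formula = F.
Row P_1=T, P_2=F, P_3=F, P_4=T: ¬(¬(¬¬P_2 ↔ P_1) ∨ P_4 ∧ P_3 ∨ P_4) = F, so the formula = F.
Row P_1=T, P_2=F, P_3=T, P_4=T: ¬(¬(¬¬P_2 ↔ P_1) ∨ P_4 ∧ P_3 ∨ P_4) = F, so the formula = F.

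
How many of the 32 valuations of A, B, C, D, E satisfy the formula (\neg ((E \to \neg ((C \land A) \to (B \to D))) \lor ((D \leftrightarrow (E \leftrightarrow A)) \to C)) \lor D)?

A  B  C  D  E  |  φ
T  T  T  T  T  |  T
T  T  T  T  F  |  T
T  T  T  F  T  |  F
T  T  T  F  F  |  F
T  T  F  T  T  |  T
T  T  F  T  F  |  T
T  T  F  F  T  |  F
T  T  F  F  F  |  F
T  F  T  T  T  |  T
T  F  T  T  F  |  T
T  F  T  F  T  |  F
T  F  T  F  F  |  F
T  F  F  T  T  |  T
T  F  F  T  F  |  T
T  F  F  F  T  |  F
T  F  F  F  F  |  F
F  T  T  T  T  |  T
F  T  T  T  F  |  T
F  T  T  F  T  |  F
F  T  T  F  F  |  F
F  T  F  T  T  |  T
F  T  F  T  F  |  T
F  T  F  F  T  |  T
F  T  F  F  F  |  F
F  F  T  T  T  |  T
F  F  T  T  F  |  T
F  F  T  F  T  |  F
F  F  T  F  F  |  F
F  F  F  T  T  |  T
F  F  F  T  F  |  T
F  F  F  F  T  |  T
F  F  F  F  F  |  F
The formula is true on 18 of the 32 rows.

18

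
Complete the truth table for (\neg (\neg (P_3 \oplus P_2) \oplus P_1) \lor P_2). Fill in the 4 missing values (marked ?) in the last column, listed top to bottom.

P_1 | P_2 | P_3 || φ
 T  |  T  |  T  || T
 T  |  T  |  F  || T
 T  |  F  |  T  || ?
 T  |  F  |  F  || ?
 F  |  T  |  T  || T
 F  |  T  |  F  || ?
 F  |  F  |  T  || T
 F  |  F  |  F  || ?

F, T, T, F

Row P_1=T, P_2=F, P_3=T: \neg (\neg (P_3 \oplus P_2) \oplus P_1) = F, so the formula = F.
Row P_1=T, P_2=F, P_3=F: \neg (\neg (P_3 \oplus P_2) \oplus P_1) = T, so the formula = T.
Row P_1=F, P_2=T, P_3=F: \neg (\neg (P_3 \oplus P_2) \oplus P_1) = T, so the formula = T.
Row P_1=F, P_2=F, P_3=F: \neg (\neg (P_3 \oplus P_2) \oplus P_1) = F, so the formula = F.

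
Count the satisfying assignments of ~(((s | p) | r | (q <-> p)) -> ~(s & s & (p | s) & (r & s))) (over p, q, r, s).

4

  p   |   q   |   r   |   s   |   φ  
----- | ----- | ----- | ----- | -----
 True |  True |  True |  True |  True
 True |  True |  True | False | False
 True |  True | False |  True | False
 True |  True | False | False | False
 True | False |  True |  True |  True
 True | False |  True | False | False
 True | False | False |  True | False
 True | False | False | False | False
False |  True |  True |  True |  True
False |  True |  True | False | False
False |  True | False |  True | False
False |  True | False | False | False
False | False |  True |  True |  True
False | False |  True | False | False
False | False | False |  True | False
False | False | False | False | False
The formula is true on 4 of the 16 rows.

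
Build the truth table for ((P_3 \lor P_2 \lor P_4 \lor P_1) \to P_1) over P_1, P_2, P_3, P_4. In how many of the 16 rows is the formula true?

P_1 | P_2 | P_3 | P_4 || φ
 F  |  F  |  F  |  F  || T
 F  |  F  |  F  |  T  || F
 F  |  F  |  T  |  F  || F
 F  |  F  |  T  |  T  || F
 F  |  T  |  F  |  F  || F
 F  |  T  |  F  |  T  || F
 F  |  T  |  T  |  F  || F
 F  |  T  |  T  |  T  || F
 T  |  F  |  F  |  F  || T
 T  |  F  |  F  |  T  || T
 T  |  F  |  T  |  F  || T
 T  |  F  |  T  |  T  || T
 T  |  T  |  F  |  F  || T
 T  |  T  |  F  |  T  || T
 T  |  T  |  T  |  F  || T
 T  |  T  |  T  |  T  || T
The formula is true on 9 of the 16 rows.

9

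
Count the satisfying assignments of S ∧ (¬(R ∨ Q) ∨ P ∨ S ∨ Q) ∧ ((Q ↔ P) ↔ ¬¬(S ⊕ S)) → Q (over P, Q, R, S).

P | Q | R | S || φ
F | F | F | F || T
F | F | F | T || T
F | F | T | F || T
F | F | T | T || T
F | T | F | F || T
F | T | F | T || T
F | T | T | F || T
F | T | T | T || T
T | F | F | F || T
T | F | F | T || F
T | F | T | F || T
T | F | T | T || F
T | T | F | F || T
T | T | F | T || T
T | T | T | F || T
T | T | T | T || T
The formula is true on 14 of the 16 rows.

14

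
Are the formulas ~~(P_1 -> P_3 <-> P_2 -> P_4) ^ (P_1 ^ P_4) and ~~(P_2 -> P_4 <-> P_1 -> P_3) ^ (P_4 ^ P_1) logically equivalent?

equivalent

P_1  P_2  P_3  P_4  |  φ  ψ
 T    T    T    T   |  T  T
 T    T    T    F   |  T  T
 T    T    F    T   |  F  F
 T    T    F    F   |  F  F
 T    F    T    T   |  T  T
 T    F    T    F   |  F  F
 T    F    F    T   |  F  F
 T    F    F    F   |  T  T
 F    T    T    T   |  F  F
 F    T    T    F   |  F  F
 F    T    F    T   |  F  F
 F    T    F    F   |  F  F
 F    F    T    T   |  F  F
 F    F    T    F   |  T  T
 F    F    F    T   |  F  F
 F    F    F    F   |  T  T
The columns for φ and ψ agree on every row, so they are logically equivalent.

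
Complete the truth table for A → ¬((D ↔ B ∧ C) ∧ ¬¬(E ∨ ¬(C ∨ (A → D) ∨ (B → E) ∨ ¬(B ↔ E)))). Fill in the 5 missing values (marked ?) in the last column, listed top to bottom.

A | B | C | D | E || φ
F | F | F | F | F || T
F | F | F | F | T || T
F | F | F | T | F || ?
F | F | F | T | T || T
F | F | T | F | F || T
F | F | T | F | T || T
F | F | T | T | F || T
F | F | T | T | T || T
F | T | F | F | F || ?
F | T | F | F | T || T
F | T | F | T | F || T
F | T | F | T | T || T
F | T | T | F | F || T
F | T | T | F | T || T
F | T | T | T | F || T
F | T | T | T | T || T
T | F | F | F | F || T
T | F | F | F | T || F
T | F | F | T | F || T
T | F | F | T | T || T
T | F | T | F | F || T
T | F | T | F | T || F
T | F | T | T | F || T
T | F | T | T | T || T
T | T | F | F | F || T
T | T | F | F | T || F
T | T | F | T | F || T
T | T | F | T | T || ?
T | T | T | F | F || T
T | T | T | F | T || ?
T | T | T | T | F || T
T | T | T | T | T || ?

Row A=F, B=F, C=F, D=T, E=F: ¬((D ↔ B ∧ C) ∧ ¬¬(E ∨ ¬(C ∨ (A → D) ∨ (B → E) ∨ ¬(B ↔ E)))) = T, so the formula = T.
Row A=F, B=T, C=F, D=F, E=F: ¬((D ↔ B ∧ C) ∧ ¬¬(E ∨ ¬(C ∨ (A → D) ∨ (B → E) ∨ ¬(B ↔ E)))) = T, so the formula = T.
Row A=T, B=T, C=F, D=T, E=T: ¬((D ↔ B ∧ C) ∧ ¬¬(E ∨ ¬(C ∨ (A → D) ∨ (B → E) ∨ ¬(B ↔ E)))) = T, so the formula = T.
Row A=T, B=T, C=T, D=F, E=T: ¬((D ↔ B ∧ C) ∧ ¬¬(E ∨ ¬(C ∨ (A → D) ∨ (B → E) ∨ ¬(B ↔ E)))) = T, so the formula = T.
Row A=T, B=T, C=T, D=T, E=T: ¬((D ↔ B ∧ C) ∧ ¬¬(E ∨ ¬(C ∨ (A → D) ∨ (B → E) ∨ ¬(B ↔ E)))) = F, so the formula = F.

T, T, T, T, F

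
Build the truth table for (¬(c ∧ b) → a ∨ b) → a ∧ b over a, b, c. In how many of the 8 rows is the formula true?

a  b  c  |  (c ∧ b)  ¬(c ∧ b)  (a ∨ b)  (¬(c ∧ b) → (a ∨ b))  (a ∧ b)  ((¬(c ∧ b) → (a ∨ b)) → (a ∧ b))
1  1  1  |     1        0         1              1               1                    1                
1  1  0  |     0        1         1              1               1                    1                
1  0  1  |     0        1         1              1               0                    0                
1  0  0  |     0        1         1              1               0                    0                
0  1  1  |     1        0         1              1               0                    0                
0  1  0  |     0        1         1              1               0                    0                
0  0  1  |     0        1         0              0               0                    1                
0  0  0  |     0        1         0              0               0                    1                
The formula is true on 4 of the 8 rows.

4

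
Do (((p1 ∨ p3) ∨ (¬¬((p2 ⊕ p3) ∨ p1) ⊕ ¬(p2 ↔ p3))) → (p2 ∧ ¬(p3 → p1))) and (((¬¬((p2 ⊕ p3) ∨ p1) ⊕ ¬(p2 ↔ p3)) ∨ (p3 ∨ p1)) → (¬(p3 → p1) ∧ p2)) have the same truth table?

p1 | p2 | p3 | φ | ψ
-- | -- | -- | - | -
T  | T  | T  | F | F
T  | T  | F  | F | F
T  | F  | T  | F | F
T  | F  | F  | F | F
F  | T  | T  | T | T
F  | T  | F  | T | T
F  | F  | T  | F | F
F  | F  | F  | T | T
The columns for φ and ψ agree on every row, so they are logically equivalent.

equivalent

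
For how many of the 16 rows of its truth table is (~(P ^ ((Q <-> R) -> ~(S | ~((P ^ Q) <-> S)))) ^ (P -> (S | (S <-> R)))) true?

10

P  Q  R  S     (Q <-> R)  (P ^ Q)  ((P ^ Q) <-> S)  ~((P ^ Q) <-> S)  (S | ~((P ^ Q) <-> S))  ~(S | ~((P ^ Q) <-> S))  (S <-> R)  (S | (S <-> R))  (P -> (S | (S <-> R)))  φ
0  0  0  0         1         0            1                0                    0                        1                 1             1                   1             1
0  0  0  1         1         0            0                1                    1                        0                 0             1                   1             0
0  0  1  0         0         0            1                0                    0                        1                 0             0                   1             1
0  0  1  1         0         0            0                1                    1                        0                 1             1                   1             1
0  1  0  0         0         1            0                1                    1                        0                 1             1                   1             1
0  1  0  1         0         1            1                0                    1                        0                 0             1                   1             1
0  1  1  0         1         1            0                1                    1                        0                 0             0                   1             0
0  1  1  1         1         1            1                0                    1                        0                 1             1                   1             0
1  0  0  0         1         1            0                1                    1                        0                 1             1                   1             1
1  0  0  1         1         1            1                0                    1                        0                 0             1                   1             1
1  0  1  0         0         1            0                1                    1                        0                 0             0                   0             1
1  0  1  1         0         1            1                0                    1                        0                 1             1                   1             0
1  1  0  0         0         0            1                0                    0                        1                 1             1                   1             0
1  1  0  1         0         0            0                1                    1                        0                 0             1                   1             0
1  1  1  0         1         0            1                0                    0                        1                 0             0                   0             1
1  1  1  1         1         0            0                1                    1                        0                 1             1                   1             1
The formula is true on 10 of the 16 rows.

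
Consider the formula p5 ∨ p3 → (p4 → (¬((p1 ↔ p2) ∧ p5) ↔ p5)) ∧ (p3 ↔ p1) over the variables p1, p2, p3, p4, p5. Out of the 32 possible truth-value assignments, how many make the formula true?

p1 | p2 | p3 | p4 | p5 | φ
-- | -- | -- | -- | -- | -
1  | 1  | 1  | 1  | 1  | 0
1  | 1  | 1  | 1  | 0  | 0
1  | 1  | 1  | 0  | 1  | 1
1  | 1  | 1  | 0  | 0  | 1
1  | 1  | 0  | 1  | 1  | 0
1  | 1  | 0  | 1  | 0  | 1
1  | 1  | 0  | 0  | 1  | 0
1  | 1  | 0  | 0  | 0  | 1
1  | 0  | 1  | 1  | 1  | 1
1  | 0  | 1  | 1  | 0  | 0
1  | 0  | 1  | 0  | 1  | 1
1  | 0  | 1  | 0  | 0  | 1
1  | 0  | 0  | 1  | 1  | 0
1  | 0  | 0  | 1  | 0  | 1
1  | 0  | 0  | 0  | 1  | 0
1  | 0  | 0  | 0  | 0  | 1
0  | 1  | 1  | 1  | 1  | 0
0  | 1  | 1  | 1  | 0  | 0
0  | 1  | 1  | 0  | 1  | 0
0  | 1  | 1  | 0  | 0  | 0
0  | 1  | 0  | 1  | 1  | 1
0  | 1  | 0  | 1  | 0  | 1
0  | 1  | 0  | 0  | 1  | 1
0  | 1  | 0  | 0  | 0  | 1
0  | 0  | 1  | 1  | 1  | 0
0  | 0  | 1  | 1  | 0  | 0
0  | 0  | 1  | 0  | 1  | 0
0  | 0  | 1  | 0  | 0  | 0
0  | 0  | 0  | 1  | 1  | 0
0  | 0  | 0  | 1  | 0  | 1
0  | 0  | 0  | 0  | 1  | 1
0  | 0  | 0  | 0  | 0  | 1
The formula is true on 16 of the 32 rows.

16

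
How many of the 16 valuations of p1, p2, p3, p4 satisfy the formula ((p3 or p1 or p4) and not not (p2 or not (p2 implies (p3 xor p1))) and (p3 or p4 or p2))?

7

p1  p2  p3  p4  |  φ
T   T   T   T   |  T
T   T   T   F   |  T
T   T   F   T   |  T
T   T   F   F   |  T
T   F   T   T   |  F
T   F   T   F   |  F
T   F   F   T   |  F
T   F   F   F   |  F
F   T   T   T   |  T
F   T   T   F   |  T
F   T   F   T   |  T
F   T   F   F   |  F
F   F   T   T   |  F
F   F   T   F   |  F
F   F   F   T   |  F
F   F   F   F   |  F
The formula is true on 7 of the 16 rows.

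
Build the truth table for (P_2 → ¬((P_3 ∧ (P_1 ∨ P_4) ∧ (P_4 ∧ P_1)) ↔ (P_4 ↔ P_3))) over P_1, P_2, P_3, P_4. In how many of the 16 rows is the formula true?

11

P_1 | P_2 | P_3 | P_4 || (P_1 ∨ P_4) | (P_4 ∧ P_1) | (P_4 ↔ P_3) | φ
 0  |  0  |  0  |  0  ||      0      |      0      |      1      | 1
 0  |  0  |  0  |  1  ||      1      |      0      |      0      | 1
 0  |  0  |  1  |  0  ||      0      |      0      |      0      | 1
 0  |  0  |  1  |  1  ||      1      |      0      |      1      | 1
 0  |  1  |  0  |  0  ||      0      |      0      |      1      | 1
 0  |  1  |  0  |  1  ||      1      |      0      |      0      | 0
 0  |  1  |  1  |  0  ||      0      |      0      |      0      | 0
 0  |  1  |  1  |  1  ||      1      |      0      |      1      | 1
 1  |  0  |  0  |  0  ||      1      |      0      |      1      | 1
 1  |  0  |  0  |  1  ||      1      |      1      |      0      | 1
 1  |  0  |  1  |  0  ||      1      |      0      |      0      | 1
 1  |  0  |  1  |  1  ||      1      |      1      |      1      | 1
 1  |  1  |  0  |  0  ||      1      |      0      |      1      | 1
 1  |  1  |  0  |  1  ||      1      |      1      |      0      | 0
 1  |  1  |  1  |  0  ||      1      |      0      |      0      | 0
 1  |  1  |  1  |  1  ||      1      |      1      |      1      | 0
The formula is true on 11 of the 16 rows.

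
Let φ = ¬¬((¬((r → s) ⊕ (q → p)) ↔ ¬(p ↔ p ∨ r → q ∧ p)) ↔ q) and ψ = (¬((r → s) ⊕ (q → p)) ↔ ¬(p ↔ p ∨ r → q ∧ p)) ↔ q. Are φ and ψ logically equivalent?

p | q | r | s || φ | ψ
T | T | T | T || F | F
T | T | T | F || T | T
T | T | F | T || F | F
T | T | F | F || F | F
T | F | T | T || F | F
T | F | T | F || T | T
T | F | F | T || F | F
T | F | F | F || F | F
F | T | T | T || T | T
F | T | T | F || F | F
F | T | F | T || F | F
F | T | F | F || F | F
F | F | T | T || T | T
F | F | T | F || F | F
F | F | F | T || F | F
F | F | F | F || F | F
The columns for φ and ψ agree on every row, so they are logically equivalent.

equivalent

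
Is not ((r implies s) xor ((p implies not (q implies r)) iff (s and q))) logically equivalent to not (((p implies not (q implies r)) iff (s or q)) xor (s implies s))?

p | q | r | s || φ | ψ
0 | 0 | 0 | 0 || 0 | 0
0 | 0 | 0 | 1 || 0 | 1
0 | 0 | 1 | 0 || 1 | 0
0 | 0 | 1 | 1 || 0 | 1
0 | 1 | 0 | 0 || 0 | 1
0 | 1 | 0 | 1 || 1 | 1
0 | 1 | 1 | 0 || 1 | 1
0 | 1 | 1 | 1 || 1 | 1
1 | 0 | 0 | 0 || 1 | 1
1 | 0 | 0 | 1 || 1 | 0
1 | 0 | 1 | 0 || 0 | 1
1 | 0 | 1 | 1 || 1 | 0
1 | 1 | 0 | 0 || 0 | 1
1 | 1 | 0 | 1 || 1 | 1
1 | 1 | 1 | 0 || 0 | 0
1 | 1 | 1 | 1 || 0 | 0
The columns differ at p=0, q=0, r=0, s=1 (φ=0, ψ=1), so they are not equivalent.

not equivalent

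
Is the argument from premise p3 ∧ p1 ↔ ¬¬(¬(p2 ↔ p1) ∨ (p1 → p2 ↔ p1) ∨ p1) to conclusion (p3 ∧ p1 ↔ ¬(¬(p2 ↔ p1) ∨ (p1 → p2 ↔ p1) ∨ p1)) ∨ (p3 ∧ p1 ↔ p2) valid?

no

p1  p2  p3  |  φ  ψ
1   1   1   |  1  1
1   1   0   |  0  1
1   0   1   |  1  0
1   0   0   |  0  1
0   1   1   |  0  1
0   1   0   |  0  1
0   0   1   |  1  1
0   0   0   |  1  1
At p1=1, p2=0, p3=1 we have φ true but ψ false, so φ does not entail ψ.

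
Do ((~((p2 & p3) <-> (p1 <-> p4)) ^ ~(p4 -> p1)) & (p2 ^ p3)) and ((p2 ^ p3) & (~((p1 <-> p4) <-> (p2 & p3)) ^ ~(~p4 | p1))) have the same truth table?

equivalent

p1 | p2 | p3 | p4 | φ | ψ
-- | -- | -- | -- | - | -
F  | F  | F  | F  | F | F
F  | F  | F  | T  | F | F
F  | F  | T  | F  | T | T
F  | F  | T  | T  | T | T
F  | T  | F  | F  | T | T
F  | T  | F  | T  | T | T
F  | T  | T  | F  | F | F
F  | T  | T  | T  | F | F
T  | F  | F  | F  | F | F
T  | F  | F  | T  | F | F
T  | F  | T  | F  | F | F
T  | F  | T  | T  | T | T
T  | T  | F  | F  | F | F
T  | T  | F  | T  | T | T
T  | T  | T  | F  | F | F
T  | T  | T  | T  | F | F
The columns for φ and ψ agree on every row, so they are logically equivalent.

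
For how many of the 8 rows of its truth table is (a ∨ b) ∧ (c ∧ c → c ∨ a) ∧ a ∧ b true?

a | b | c || φ
F | F | F || F
F | F | T || F
F | T | F || F
F | T | T || F
T | F | F || F
T | F | T || F
T | T | F || T
T | T | T || T
The formula is true on 2 of the 8 rows.

2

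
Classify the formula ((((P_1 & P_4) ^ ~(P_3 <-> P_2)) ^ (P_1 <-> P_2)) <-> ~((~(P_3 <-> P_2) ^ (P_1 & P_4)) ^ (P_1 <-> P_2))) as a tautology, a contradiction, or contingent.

P_1 | P_2 | P_3 | P_4 || (P_1 & P_4) | (P_3 <-> P_2) | ~(P_3 <-> P_2) | (P_1 <-> P_2) | φ
 F  |  F  |  F  |  F  ||      F      |       T       |       F        |       T       | F
 F  |  F  |  F  |  T  ||      F      |       T       |       F        |       T       | F
 F  |  F  |  T  |  F  ||      F      |       F       |       T        |       T       | F
 F  |  F  |  T  |  T  ||      F      |       F       |       T        |       T       | F
 F  |  T  |  F  |  F  ||      F      |       F       |       T        |       F       | F
 F  |  T  |  F  |  T  ||      F      |       F       |       T        |       F       | F
 F  |  T  |  T  |  F  ||      F      |       T       |       F        |       F       | F
 F  |  T  |  T  |  T  ||      F      |       T       |       F        |       F       | F
 T  |  F  |  F  |  F  ||      F      |       T       |       F        |       F       | F
 T  |  F  |  F  |  T  ||      T      |       T       |       F        |       F       | F
 T  |  F  |  T  |  F  ||      F      |       F       |       T        |       F       | F
 T  |  F  |  T  |  T  ||      T      |       F       |       T        |       F       | F
 T  |  T  |  F  |  F  ||      F      |       F       |       T        |       T       | F
 T  |  T  |  F  |  T  ||      T      |       F       |       T        |       T       | F
 T  |  T  |  T  |  F  ||      F      |       T       |       F        |       T       | F
 T  |  T  |  T  |  T  ||      T      |       T       |       F        |       T       | F
Every row is F, so the formula is a contradiction.

contradiction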